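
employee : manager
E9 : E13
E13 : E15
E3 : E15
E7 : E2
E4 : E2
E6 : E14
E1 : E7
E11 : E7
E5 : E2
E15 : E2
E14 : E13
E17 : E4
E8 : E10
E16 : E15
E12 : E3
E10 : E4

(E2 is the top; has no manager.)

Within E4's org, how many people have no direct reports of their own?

2

The people in E4's organization with no one reporting to them are E17, E8. That is 2.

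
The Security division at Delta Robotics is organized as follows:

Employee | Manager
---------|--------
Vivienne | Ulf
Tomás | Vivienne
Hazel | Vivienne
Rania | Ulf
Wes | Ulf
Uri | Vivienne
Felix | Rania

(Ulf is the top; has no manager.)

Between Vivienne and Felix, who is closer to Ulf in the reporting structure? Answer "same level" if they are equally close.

Vivienne is 1 level below Ulf; Felix is 2. Vivienne is higher.

Vivienne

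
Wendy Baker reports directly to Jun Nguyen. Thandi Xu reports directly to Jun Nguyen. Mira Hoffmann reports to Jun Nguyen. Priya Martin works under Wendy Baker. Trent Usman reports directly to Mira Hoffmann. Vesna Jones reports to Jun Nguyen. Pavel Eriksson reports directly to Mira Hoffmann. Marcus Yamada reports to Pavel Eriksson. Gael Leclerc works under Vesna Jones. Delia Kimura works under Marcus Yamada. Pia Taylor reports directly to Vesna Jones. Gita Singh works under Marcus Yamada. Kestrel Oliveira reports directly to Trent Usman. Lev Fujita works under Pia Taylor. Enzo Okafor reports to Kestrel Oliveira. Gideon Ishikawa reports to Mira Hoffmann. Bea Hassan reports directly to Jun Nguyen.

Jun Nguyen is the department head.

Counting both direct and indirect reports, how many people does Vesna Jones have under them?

3

Vesna Jones directly manages Gael Leclerc, Pia Taylor. Gael Leclerc has no reports. Under Pia Taylor: Lev Fujita (1). So Vesna Jones's organization is 2 direct reports plus everyone under them: 1 + 2 = 3.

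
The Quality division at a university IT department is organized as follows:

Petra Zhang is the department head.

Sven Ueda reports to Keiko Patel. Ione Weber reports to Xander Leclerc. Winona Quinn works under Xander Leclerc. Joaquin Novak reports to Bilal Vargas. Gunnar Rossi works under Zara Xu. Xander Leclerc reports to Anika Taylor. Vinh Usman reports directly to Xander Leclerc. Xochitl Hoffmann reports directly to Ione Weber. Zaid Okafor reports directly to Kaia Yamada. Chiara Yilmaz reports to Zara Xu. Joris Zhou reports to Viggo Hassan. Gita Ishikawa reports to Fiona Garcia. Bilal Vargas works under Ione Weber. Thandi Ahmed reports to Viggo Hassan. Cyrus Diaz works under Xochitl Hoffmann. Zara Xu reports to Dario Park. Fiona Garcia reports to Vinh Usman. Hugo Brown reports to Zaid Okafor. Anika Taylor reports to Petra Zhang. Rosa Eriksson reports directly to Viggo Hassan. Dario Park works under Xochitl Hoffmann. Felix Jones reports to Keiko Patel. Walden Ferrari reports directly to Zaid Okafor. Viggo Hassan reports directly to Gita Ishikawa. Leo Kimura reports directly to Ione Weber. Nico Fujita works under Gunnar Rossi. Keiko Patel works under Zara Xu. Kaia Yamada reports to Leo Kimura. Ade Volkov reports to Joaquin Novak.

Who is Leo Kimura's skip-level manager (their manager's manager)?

Xander Leclerc

Leo Kimura reports to Ione Weber, and Ione Weber reports to Xander Leclerc. So Leo Kimura's skip-level manager is Xander Leclerc.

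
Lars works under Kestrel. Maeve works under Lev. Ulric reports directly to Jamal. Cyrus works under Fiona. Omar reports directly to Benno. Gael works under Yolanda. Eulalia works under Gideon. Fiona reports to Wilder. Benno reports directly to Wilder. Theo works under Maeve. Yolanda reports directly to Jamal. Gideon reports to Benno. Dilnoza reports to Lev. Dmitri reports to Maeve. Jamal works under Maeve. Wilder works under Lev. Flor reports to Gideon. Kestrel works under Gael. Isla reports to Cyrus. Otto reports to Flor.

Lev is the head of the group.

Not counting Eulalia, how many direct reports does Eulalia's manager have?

Eulalia reports to Gideon. Gideon's other direct reports are Flor — 1 peer.

1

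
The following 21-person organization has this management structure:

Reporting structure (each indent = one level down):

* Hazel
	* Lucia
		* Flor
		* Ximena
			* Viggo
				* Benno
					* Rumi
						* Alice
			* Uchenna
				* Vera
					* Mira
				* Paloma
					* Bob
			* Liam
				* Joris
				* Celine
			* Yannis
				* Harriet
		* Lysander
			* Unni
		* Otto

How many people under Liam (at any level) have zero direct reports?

2

The people in Liam's organization with no one reporting to them are Celine, Joris. That is 2.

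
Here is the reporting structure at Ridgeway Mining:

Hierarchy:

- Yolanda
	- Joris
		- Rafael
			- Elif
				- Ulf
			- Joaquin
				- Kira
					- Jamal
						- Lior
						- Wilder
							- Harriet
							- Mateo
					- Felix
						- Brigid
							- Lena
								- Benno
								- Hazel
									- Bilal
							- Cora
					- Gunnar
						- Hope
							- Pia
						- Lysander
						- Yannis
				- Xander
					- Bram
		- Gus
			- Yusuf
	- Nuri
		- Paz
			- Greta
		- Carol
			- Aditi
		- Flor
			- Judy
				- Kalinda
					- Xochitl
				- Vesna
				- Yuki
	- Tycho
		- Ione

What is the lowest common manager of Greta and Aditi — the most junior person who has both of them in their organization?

Greta's chain of managers is Paz, Nuri, Yolanda. Aditi's chain of managers is Carol, Nuri, Yolanda. The first manager that appears in both chains is Nuri.

Nuri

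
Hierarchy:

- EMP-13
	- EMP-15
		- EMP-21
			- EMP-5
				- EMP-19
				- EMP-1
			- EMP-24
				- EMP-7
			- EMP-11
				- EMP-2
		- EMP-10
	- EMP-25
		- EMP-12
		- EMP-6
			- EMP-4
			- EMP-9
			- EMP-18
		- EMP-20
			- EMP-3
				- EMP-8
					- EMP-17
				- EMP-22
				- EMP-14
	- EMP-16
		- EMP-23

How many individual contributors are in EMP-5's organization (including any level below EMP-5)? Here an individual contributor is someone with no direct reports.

2

The people in EMP-5's organization with no one reporting to them are EMP-1, EMP-19. That is 2.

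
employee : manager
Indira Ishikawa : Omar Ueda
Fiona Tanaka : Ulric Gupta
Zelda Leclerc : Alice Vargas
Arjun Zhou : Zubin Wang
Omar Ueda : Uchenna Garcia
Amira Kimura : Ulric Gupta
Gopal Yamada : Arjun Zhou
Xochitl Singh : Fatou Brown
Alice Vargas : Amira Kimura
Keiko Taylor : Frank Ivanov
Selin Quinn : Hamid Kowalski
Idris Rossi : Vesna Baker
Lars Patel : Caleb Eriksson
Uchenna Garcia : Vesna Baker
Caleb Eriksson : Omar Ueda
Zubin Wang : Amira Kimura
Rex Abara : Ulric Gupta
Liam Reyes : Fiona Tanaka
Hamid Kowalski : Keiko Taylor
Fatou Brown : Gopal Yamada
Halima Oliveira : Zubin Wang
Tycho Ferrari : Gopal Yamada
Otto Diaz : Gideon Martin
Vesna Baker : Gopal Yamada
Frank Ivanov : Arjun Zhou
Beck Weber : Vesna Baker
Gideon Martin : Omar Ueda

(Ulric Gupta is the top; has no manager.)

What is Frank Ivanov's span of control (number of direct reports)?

1

Frank Ivanov directly manages Keiko Taylor. That is 1 direct report.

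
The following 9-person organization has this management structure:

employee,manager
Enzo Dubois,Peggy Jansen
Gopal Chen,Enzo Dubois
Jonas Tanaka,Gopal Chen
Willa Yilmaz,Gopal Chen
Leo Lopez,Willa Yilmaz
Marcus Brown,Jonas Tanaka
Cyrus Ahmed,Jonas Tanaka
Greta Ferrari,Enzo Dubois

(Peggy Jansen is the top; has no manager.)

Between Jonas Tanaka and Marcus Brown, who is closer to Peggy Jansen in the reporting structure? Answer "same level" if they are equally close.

Jonas Tanaka is 3 levels below Peggy Jansen; Marcus Brown is 4. Jonas Tanaka is higher.

Jonas Tanaka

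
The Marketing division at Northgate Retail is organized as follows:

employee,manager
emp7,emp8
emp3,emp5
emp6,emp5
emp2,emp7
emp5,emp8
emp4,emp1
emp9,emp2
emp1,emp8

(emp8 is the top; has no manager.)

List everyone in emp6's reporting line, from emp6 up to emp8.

emp6 -> emp5 -> emp8

emp6 reports to emp5. emp5 reports to emp8. emp8 is at the top.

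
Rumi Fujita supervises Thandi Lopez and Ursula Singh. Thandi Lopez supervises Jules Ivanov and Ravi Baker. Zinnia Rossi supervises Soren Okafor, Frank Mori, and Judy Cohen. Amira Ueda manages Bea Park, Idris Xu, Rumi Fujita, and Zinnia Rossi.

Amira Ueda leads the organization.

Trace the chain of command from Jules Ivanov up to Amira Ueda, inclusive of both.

Jules Ivanov -> Thandi Lopez -> Rumi Fujita -> Amira Ueda

Jules Ivanov reports to Thandi Lopez. Thandi Lopez reports to Rumi Fujita. Rumi Fujita reports to Amira Ueda. Amira Ueda is at the top.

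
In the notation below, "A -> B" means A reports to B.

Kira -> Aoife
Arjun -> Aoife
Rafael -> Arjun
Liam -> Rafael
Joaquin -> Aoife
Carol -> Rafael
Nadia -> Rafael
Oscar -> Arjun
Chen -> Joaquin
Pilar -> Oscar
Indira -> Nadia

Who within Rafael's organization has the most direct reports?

Rafael

Direct-report counts within Rafael's organization: Rafael has 3; Nadia has 1. The largest is 3, held by Rafael.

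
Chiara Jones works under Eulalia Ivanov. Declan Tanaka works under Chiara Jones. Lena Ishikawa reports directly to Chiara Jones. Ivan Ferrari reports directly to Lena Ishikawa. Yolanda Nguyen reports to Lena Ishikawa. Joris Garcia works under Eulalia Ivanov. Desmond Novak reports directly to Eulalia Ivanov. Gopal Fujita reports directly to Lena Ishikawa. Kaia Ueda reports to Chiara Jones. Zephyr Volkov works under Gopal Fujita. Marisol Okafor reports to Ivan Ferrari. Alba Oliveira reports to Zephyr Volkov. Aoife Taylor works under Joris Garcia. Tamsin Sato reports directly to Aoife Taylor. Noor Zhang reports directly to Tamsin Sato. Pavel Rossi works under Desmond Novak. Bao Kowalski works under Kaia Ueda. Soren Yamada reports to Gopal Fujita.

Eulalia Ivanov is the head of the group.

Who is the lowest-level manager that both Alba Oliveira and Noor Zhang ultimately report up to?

Eulalia Ivanov

Alba Oliveira's chain of managers is Zephyr Volkov, Gopal Fujita, Lena Ishikawa, Chiara Jones, Eulalia Ivanov. Noor Zhang's chain of managers is Tamsin Sato, Aoife Taylor, Joris Garcia, Eulalia Ivanov. The first manager that appears in both chains is Eulalia Ivanov.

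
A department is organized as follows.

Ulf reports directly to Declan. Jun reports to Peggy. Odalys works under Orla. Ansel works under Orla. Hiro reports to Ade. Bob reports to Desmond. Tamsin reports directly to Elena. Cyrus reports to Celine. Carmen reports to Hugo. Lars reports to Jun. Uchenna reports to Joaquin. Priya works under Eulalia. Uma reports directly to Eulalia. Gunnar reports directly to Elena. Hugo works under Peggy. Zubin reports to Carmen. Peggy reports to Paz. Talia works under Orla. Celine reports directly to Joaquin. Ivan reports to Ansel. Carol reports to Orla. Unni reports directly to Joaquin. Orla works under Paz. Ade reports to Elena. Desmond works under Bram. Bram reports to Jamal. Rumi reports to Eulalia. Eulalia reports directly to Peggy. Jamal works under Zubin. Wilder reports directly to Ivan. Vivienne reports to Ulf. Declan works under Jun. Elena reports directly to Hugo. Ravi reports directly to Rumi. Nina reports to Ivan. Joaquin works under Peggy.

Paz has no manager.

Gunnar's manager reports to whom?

Gunnar reports to Elena, and Elena reports to Hugo. So Gunnar's skip-level manager is Hugo.

Hugo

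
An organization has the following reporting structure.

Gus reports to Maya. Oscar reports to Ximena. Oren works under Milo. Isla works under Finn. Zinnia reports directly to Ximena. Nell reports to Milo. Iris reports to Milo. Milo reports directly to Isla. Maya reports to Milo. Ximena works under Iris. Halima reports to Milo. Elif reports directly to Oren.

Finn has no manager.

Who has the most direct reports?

Direct-report counts: Finn has 1; Isla has 1; Milo has 5; Oren has 1; Iris has 1; Ximena has 2; Maya has 1. The largest is 5, held by Milo.

Milo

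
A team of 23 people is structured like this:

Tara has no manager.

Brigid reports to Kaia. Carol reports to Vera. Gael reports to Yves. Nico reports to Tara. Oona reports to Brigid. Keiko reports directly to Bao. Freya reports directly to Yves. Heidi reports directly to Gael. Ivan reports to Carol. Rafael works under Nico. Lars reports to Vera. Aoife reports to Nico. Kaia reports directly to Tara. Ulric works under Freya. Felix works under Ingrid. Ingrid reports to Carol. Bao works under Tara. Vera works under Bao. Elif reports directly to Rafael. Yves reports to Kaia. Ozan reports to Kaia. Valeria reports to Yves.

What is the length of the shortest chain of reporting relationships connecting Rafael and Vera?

4

Rafael is 2 levels below Tara, and Vera is 2 levels below Tara (their lowest common manager). The shortest path runs up from Rafael to Tara and back down to Vera: 2 + 2 = 4 links.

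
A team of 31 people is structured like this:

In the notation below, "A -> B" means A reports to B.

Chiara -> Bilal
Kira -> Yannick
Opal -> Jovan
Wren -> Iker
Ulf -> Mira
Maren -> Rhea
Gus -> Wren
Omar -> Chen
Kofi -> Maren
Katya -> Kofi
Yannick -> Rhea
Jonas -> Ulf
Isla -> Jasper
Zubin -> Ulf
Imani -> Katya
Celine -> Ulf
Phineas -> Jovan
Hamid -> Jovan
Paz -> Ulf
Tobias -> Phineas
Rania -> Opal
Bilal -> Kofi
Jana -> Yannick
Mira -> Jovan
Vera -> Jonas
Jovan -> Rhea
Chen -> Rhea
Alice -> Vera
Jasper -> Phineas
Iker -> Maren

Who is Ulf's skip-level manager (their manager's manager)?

Ulf reports to Mira, and Mira reports to Jovan. So Ulf's skip-level manager is Jovan.

Jovan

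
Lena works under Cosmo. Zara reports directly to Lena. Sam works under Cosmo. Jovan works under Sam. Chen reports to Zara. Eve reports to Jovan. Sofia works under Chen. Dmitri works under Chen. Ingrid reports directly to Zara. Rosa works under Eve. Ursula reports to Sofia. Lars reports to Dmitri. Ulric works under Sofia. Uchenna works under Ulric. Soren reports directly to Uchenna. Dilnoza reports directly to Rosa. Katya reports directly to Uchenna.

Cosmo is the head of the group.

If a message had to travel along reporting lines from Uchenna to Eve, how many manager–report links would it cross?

Uchenna is 6 levels below Cosmo, and Eve is 3 levels below Cosmo (their lowest common manager). The shortest path runs up from Uchenna to Cosmo and back down to Eve: 6 + 3 = 9 links.

9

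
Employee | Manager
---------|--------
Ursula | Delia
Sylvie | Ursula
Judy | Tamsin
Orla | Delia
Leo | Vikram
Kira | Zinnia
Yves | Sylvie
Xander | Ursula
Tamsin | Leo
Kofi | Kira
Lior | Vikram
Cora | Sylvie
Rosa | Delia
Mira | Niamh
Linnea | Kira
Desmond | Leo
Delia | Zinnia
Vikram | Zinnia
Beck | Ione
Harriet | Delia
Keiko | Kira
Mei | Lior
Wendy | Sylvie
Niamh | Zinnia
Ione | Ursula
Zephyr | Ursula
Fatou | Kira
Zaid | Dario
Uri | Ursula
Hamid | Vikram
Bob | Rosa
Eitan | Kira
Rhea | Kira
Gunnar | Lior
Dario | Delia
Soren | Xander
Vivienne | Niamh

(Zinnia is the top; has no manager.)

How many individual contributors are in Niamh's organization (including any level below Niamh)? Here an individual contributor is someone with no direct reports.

The people in Niamh's organization with no one reporting to them are Vivienne, Mira. That is 2.

2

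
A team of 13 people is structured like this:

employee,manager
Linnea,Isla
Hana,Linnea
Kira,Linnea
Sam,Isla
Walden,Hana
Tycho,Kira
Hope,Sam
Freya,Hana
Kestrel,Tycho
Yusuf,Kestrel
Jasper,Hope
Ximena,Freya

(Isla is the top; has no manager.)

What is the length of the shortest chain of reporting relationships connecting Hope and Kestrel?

Hope is 2 levels below Isla, and Kestrel is 4 levels below Isla (their lowest common manager). The shortest path runs up from Hope to Isla and back down to Kestrel: 2 + 4 = 6 links.

6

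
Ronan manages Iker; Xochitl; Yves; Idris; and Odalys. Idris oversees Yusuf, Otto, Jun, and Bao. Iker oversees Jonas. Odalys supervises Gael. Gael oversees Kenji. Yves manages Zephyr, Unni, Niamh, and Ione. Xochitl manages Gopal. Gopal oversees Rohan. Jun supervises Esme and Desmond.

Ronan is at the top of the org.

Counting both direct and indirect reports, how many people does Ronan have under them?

20

Ronan directly manages Idris, Iker, Odalys, Yves, Xochitl. Under Idris: Bao, Jun, Desmond, Esme, Otto, Yusuf (6). Under Iker: Jonas (1). Under Odalys: Gael, Kenji (2). Under Yves: Ione, Niamh, Unni, Zephyr (4). Under Xochitl: Gopal, Rohan (2). So Ronan's organization is 5 direct reports plus everyone under them: 7 + 2 + 3 + 5 + 3 = 20.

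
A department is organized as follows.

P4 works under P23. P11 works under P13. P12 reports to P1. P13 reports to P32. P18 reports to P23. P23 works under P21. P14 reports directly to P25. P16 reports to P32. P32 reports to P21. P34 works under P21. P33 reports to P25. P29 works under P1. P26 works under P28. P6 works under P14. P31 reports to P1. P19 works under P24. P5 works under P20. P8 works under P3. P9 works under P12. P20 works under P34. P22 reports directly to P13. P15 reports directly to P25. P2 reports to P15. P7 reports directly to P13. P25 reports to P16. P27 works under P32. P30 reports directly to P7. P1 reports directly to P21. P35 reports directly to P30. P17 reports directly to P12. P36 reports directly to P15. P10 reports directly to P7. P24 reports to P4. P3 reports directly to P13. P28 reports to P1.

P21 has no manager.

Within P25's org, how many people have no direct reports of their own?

4

The people in P25's organization with no one reporting to them are P6, P36, P2, P33. That is 4.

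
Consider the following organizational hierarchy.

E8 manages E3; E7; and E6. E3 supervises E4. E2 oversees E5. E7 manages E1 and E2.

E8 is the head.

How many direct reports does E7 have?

E7 directly manages E2, E1. That is 2 direct reports.

2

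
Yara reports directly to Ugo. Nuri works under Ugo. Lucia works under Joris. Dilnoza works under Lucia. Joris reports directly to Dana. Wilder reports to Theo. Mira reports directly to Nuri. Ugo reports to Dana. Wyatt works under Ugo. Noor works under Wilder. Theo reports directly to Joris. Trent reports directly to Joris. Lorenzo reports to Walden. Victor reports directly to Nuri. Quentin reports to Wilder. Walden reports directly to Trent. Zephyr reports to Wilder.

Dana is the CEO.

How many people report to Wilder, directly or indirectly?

Wilder directly manages Noor, Quentin, Zephyr. Noor has no reports. Quentin has no reports. Zephyr has no reports. So Wilder's organization is 3 direct reports plus everyone under them: 1 + 1 + 1 = 3.

3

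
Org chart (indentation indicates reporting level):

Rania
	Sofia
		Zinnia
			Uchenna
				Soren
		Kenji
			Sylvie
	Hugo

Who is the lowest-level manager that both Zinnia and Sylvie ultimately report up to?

Sofia

Zinnia's chain of managers is Sofia, Rania. Sylvie's chain of managers is Kenji, Sofia, Rania. The first manager that appears in both chains is Sofia.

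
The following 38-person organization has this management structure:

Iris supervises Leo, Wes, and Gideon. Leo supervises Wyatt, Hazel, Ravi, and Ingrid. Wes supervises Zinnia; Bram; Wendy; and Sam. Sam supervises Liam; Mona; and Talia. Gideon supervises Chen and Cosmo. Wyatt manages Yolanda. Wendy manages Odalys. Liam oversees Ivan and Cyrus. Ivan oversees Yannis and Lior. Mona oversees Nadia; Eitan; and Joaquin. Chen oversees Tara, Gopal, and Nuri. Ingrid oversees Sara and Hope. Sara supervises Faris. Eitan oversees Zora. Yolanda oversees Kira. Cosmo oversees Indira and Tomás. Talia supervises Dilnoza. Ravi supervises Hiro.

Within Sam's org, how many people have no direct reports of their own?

The people in Sam's organization with no one reporting to them are Dilnoza, Joaquin, Zora, Nadia, Cyrus, Lior, Yannis. That is 7.

7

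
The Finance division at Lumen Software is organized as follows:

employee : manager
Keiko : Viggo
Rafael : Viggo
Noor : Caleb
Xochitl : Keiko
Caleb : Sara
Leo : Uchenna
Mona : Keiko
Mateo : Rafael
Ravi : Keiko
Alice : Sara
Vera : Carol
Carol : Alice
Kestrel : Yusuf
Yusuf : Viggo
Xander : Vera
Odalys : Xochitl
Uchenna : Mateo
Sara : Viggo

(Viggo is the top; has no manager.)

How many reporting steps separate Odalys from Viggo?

Chain from Odalys up to Viggo: Odalys → Xochitl → Keiko → Viggo. That is 3 steps up, so Odalys is 3 levels below Viggo.

3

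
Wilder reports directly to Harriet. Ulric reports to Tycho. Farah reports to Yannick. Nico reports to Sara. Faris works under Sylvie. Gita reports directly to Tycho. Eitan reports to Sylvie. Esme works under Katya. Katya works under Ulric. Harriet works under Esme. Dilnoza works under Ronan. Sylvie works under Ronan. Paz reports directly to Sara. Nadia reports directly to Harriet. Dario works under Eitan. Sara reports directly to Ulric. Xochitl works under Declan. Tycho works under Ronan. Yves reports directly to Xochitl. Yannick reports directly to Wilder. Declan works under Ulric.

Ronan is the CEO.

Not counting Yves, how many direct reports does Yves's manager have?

Yves reports to Xochitl, and Xochitl has no other direct reports. Yves has 0 peers.

0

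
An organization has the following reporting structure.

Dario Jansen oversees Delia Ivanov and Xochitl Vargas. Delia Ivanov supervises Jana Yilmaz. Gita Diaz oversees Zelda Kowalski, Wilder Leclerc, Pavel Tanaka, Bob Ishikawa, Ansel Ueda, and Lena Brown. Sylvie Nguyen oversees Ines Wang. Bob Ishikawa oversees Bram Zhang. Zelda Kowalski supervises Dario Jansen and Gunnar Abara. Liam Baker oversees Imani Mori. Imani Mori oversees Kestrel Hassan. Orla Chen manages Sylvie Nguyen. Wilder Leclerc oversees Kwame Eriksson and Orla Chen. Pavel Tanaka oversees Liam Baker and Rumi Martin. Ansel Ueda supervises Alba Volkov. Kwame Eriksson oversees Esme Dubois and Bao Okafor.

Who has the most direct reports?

Gita Diaz

Direct-report counts: Gita Diaz has 6; Ansel Ueda has 1; Bob Ishikawa has 1; Pavel Tanaka has 2; Liam Baker has 1; Imani Mori has 1; Wilder Leclerc has 2; Kwame Eriksson has 2; Orla Chen has 1; Sylvie Nguyen has 1; Zelda Kowalski has 2; Dario Jansen has 2; Delia Ivanov has 1. The largest is 6, held by Gita Diaz.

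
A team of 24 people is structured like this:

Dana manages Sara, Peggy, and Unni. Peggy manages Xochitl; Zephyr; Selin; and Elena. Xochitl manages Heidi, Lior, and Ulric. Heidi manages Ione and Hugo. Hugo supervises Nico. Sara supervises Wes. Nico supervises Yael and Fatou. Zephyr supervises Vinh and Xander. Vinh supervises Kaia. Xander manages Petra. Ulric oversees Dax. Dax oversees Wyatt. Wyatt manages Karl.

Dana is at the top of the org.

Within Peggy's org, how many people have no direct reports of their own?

9

The people in Peggy's organization with no one reporting to them are Elena, Selin, Petra, Kaia, Karl, Lior, Ione, Fatou, Yael. That is 9.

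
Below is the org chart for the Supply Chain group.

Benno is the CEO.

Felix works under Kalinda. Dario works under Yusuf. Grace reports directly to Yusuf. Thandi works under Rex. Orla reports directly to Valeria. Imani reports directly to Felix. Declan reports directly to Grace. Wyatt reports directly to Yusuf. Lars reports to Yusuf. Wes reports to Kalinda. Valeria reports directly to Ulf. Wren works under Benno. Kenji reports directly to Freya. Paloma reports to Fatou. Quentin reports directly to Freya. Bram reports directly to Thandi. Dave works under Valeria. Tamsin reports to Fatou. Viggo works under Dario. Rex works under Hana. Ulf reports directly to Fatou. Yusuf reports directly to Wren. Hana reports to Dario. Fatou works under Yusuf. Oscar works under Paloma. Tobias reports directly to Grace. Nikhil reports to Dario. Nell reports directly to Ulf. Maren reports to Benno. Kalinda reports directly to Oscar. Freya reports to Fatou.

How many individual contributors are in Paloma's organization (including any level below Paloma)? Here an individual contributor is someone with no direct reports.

2

The people in Paloma's organization with no one reporting to them are Wes, Imani. That is 2.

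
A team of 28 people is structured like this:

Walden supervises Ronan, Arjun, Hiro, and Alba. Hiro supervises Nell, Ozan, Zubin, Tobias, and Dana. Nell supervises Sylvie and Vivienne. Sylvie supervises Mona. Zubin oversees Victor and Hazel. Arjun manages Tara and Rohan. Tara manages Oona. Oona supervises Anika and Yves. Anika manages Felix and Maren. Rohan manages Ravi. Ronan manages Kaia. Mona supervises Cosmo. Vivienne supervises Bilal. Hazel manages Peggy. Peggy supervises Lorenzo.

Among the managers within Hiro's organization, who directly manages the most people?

Direct-report counts within Hiro's organization: Hiro has 5; Zubin has 2; Hazel has 1; Peggy has 1; Nell has 2; Vivienne has 1; Sylvie has 1; Mona has 1. The largest is 5, held by Hiro.

Hiro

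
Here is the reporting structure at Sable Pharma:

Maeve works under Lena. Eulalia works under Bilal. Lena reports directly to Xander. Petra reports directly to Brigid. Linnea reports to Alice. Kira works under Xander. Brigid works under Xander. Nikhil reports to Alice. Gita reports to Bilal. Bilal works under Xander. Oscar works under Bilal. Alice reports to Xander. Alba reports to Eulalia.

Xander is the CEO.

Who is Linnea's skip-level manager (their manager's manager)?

Xander

Linnea reports to Alice, and Alice reports to Xander. So Linnea's skip-level manager is Xander.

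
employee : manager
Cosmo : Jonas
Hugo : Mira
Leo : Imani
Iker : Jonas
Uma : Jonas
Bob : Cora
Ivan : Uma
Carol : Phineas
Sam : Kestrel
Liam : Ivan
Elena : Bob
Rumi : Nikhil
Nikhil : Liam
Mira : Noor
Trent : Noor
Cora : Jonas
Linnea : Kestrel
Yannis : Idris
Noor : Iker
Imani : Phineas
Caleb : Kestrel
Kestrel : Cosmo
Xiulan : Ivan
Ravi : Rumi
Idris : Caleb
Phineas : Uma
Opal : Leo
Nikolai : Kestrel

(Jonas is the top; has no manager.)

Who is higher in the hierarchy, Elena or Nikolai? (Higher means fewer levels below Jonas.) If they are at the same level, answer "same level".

Both Elena and Nikolai are 3 levels below Jonas.

same level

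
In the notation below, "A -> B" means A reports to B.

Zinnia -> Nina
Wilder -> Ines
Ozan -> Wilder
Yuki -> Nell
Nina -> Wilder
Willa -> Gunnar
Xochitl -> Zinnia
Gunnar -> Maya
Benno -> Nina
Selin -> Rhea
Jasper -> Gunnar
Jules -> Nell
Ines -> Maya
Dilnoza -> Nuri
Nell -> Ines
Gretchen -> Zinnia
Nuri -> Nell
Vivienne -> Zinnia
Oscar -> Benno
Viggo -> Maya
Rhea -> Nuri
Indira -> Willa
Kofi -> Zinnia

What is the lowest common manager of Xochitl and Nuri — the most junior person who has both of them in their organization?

Xochitl's chain of managers is Zinnia, Nina, Wilder, Ines, Maya. Nuri's chain of managers is Nell, Ines, Maya. The first manager that appears in both chains is Ines.

Ines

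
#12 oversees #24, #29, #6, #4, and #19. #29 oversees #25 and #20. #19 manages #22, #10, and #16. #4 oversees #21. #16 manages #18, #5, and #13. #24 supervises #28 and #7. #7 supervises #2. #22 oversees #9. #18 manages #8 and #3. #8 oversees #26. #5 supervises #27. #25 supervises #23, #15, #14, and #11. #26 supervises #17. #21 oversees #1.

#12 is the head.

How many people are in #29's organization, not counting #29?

#29 directly manages #25, #20. Under #25: #11, #14, #15, #23 (4). #20 has no reports. So #29's organization is 2 direct reports plus everyone under them: 5 + 1 = 6.

6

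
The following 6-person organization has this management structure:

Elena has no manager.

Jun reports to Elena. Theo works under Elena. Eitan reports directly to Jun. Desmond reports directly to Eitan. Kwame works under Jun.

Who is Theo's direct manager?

Elena

Theo reports directly to Elena.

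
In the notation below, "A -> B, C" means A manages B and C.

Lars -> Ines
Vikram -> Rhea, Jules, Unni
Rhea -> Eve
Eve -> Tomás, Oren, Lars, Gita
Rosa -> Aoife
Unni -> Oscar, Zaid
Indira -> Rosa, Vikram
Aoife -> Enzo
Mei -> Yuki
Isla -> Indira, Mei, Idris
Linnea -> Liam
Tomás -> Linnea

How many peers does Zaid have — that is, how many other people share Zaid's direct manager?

Zaid reports to Unni. Unni's other direct reports are Oscar — 1 peer.

1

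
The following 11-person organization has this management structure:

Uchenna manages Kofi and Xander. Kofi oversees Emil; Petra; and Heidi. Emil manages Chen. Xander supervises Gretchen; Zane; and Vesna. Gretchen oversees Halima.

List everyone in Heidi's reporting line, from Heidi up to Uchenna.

Heidi reports to Kofi. Kofi reports to Uchenna. Uchenna is at the top.

Heidi -> Kofi -> Uchenna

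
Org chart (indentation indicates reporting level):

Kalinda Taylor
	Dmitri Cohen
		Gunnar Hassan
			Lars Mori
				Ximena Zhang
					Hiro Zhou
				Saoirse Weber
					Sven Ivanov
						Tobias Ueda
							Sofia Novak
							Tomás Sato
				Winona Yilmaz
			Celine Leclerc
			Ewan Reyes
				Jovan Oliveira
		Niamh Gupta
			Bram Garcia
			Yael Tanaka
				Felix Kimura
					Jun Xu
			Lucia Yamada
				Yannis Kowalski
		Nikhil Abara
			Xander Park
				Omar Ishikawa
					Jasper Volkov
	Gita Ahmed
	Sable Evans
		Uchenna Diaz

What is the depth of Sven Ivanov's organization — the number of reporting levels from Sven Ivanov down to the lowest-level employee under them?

2

The longest chain under Sven Ivanov runs Sven Ivanov → Tobias Ueda → Tomás Sato, which is 2 levels below Sven Ivanov.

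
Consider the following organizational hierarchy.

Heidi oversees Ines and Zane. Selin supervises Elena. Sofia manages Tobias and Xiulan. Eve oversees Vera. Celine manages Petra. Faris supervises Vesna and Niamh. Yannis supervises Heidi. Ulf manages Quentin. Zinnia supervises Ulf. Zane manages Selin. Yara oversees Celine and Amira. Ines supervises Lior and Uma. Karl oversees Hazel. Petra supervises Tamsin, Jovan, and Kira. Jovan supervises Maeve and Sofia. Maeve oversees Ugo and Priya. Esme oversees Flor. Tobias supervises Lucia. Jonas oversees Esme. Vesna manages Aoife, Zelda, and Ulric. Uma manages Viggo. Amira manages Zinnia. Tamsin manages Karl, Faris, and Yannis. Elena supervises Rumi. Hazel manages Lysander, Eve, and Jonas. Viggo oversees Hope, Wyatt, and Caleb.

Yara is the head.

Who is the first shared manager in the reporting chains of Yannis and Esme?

Yannis's chain of managers is Tamsin, Petra, Celine, Yara. Esme's chain of managers is Jonas, Hazel, Karl, Tamsin, Petra, Celine, Yara. The first manager that appears in both chains is Tamsin.

Tamsin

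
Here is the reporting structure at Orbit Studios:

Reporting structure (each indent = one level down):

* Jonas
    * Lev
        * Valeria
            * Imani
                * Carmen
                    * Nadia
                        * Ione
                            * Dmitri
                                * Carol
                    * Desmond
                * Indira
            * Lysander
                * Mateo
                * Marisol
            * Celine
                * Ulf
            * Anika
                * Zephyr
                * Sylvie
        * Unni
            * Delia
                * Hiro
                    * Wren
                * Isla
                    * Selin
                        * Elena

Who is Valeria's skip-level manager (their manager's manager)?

Valeria reports to Lev, and Lev reports to Jonas. So Valeria's skip-level manager is Jonas.

Jonas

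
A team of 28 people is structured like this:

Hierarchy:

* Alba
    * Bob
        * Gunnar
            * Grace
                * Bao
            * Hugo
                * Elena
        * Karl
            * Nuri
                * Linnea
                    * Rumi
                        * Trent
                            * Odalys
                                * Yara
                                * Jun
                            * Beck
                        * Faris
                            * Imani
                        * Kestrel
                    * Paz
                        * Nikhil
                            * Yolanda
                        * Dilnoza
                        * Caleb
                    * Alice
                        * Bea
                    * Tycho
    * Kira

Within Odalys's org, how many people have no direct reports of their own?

2

The people in Odalys's organization with no one reporting to them are Jun, Yara. That is 2.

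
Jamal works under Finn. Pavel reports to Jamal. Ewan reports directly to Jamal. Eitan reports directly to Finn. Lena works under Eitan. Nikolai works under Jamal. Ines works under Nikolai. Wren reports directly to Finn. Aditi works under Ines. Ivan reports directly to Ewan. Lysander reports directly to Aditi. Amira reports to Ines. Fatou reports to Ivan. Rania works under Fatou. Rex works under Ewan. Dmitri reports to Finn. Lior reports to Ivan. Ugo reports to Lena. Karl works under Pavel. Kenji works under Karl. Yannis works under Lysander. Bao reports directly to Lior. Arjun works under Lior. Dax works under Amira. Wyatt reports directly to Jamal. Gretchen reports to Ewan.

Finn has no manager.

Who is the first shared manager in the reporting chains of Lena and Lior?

Lena's chain of managers is Eitan, Finn. Lior's chain of managers is Ivan, Ewan, Jamal, Finn. The first manager that appears in both chains is Finn.

Finn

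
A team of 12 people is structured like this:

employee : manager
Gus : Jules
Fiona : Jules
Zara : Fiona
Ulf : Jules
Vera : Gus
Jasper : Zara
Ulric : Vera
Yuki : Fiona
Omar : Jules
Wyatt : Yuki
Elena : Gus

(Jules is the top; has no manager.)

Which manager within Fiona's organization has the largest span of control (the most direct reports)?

Fiona

Direct-report counts within Fiona's organization: Fiona has 2; Yuki has 1; Zara has 1. The largest is 2, held by Fiona.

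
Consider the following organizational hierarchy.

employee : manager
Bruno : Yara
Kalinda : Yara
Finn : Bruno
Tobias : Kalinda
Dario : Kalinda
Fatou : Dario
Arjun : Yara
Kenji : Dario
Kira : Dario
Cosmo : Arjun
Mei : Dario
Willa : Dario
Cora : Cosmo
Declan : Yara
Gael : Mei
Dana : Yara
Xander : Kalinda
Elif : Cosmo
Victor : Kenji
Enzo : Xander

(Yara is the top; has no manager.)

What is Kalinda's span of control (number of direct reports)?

Kalinda directly manages Tobias, Dario, Xander. That is 3 direct reports.

3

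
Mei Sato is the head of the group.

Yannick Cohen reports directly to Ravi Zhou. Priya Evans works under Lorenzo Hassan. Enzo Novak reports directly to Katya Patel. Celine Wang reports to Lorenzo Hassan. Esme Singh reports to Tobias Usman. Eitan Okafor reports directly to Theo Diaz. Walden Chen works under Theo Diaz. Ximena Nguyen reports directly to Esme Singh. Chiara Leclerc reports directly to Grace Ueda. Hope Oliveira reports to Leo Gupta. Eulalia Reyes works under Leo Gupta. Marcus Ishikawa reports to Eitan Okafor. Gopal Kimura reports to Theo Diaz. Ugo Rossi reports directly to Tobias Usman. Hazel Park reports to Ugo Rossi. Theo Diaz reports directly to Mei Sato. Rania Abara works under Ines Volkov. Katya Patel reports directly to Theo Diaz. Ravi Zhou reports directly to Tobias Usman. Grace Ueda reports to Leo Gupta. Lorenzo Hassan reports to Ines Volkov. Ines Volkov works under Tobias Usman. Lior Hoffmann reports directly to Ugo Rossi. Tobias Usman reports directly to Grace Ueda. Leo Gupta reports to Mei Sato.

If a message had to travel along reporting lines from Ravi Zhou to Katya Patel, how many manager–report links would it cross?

6

Ravi Zhou is 4 levels below Mei Sato, and Katya Patel is 2 levels below Mei Sato (their lowest common manager). The shortest path runs up from Ravi Zhou to Mei Sato and back down to Katya Patel: 4 + 2 = 6 links.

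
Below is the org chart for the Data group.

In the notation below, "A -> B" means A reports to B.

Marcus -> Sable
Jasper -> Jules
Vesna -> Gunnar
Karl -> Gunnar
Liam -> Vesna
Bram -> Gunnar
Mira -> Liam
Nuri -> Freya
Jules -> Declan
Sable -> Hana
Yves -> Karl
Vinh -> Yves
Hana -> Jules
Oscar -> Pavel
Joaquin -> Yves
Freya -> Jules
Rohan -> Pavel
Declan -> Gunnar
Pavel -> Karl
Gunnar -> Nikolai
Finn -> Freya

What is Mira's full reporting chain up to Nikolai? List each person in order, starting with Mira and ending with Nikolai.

Mira -> Liam -> Vesna -> Gunnar -> Nikolai

Mira reports to Liam. Liam reports to Vesna. Vesna reports to Gunnar. Gunnar reports to Nikolai. Nikolai is at the top.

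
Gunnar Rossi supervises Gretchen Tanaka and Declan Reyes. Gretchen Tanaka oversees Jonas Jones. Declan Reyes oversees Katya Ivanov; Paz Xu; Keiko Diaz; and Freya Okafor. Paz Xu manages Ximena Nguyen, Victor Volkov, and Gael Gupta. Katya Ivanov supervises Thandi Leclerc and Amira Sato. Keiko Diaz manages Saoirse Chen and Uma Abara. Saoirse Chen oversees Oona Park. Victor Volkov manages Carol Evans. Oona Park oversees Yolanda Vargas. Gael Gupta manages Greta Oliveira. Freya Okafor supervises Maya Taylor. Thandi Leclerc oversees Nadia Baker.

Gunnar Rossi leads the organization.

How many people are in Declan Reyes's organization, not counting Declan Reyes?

Declan Reyes directly manages Paz Xu, Katya Ivanov, Keiko Diaz, Freya Okafor. Under Paz Xu: Gael Gupta, Greta Oliveira, Victor Volkov, Carol Evans, Ximena Nguyen (5). Under Katya Ivanov: Amira Sato, Thandi Leclerc, Nadia Baker (3). Under Keiko Diaz: Uma Abara, Saoirse Chen, Oona Park, Yolanda Vargas (4). Under Freya Okafor: Maya Taylor (1). So Declan Reyes's organization is 4 direct reports plus everyone under them: 6 + 4 + 5 + 2 = 17.

17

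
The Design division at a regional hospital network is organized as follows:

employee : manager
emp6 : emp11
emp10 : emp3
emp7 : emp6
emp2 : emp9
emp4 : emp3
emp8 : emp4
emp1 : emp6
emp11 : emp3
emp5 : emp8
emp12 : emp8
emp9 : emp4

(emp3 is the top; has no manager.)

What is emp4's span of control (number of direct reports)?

emp4 directly manages emp9, emp8. That is 2 direct reports.

2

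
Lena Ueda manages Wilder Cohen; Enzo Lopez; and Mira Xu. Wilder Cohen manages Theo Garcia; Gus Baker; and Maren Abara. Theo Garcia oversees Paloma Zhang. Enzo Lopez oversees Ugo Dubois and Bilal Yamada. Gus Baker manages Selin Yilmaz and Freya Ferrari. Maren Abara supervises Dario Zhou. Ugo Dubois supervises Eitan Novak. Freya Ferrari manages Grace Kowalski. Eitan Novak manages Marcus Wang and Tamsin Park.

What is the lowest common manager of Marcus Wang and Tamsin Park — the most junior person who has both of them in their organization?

Eitan Novak

Marcus Wang's chain of managers is Eitan Novak, Ugo Dubois, Enzo Lopez, Lena Ueda. Tamsin Park's chain of managers is Eitan Novak, Ugo Dubois, Enzo Lopez, Lena Ueda. The first manager that appears in both chains is Eitan Novak.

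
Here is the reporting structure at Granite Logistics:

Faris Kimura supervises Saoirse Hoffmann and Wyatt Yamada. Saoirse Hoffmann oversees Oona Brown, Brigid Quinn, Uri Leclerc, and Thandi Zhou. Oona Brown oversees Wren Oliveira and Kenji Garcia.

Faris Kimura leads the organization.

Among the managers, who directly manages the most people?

Direct-report counts: Faris Kimura has 2; Saoirse Hoffmann has 4; Oona Brown has 2. The largest is 4, held by Saoirse Hoffmann.

Saoirse Hoffmann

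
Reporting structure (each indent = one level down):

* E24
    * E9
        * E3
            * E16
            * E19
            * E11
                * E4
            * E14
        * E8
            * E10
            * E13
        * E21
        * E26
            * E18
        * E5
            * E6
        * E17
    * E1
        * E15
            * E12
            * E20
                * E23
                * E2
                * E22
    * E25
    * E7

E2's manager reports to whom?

E2 reports to E20, and E20 reports to E15. So E2's skip-level manager is E15.

E15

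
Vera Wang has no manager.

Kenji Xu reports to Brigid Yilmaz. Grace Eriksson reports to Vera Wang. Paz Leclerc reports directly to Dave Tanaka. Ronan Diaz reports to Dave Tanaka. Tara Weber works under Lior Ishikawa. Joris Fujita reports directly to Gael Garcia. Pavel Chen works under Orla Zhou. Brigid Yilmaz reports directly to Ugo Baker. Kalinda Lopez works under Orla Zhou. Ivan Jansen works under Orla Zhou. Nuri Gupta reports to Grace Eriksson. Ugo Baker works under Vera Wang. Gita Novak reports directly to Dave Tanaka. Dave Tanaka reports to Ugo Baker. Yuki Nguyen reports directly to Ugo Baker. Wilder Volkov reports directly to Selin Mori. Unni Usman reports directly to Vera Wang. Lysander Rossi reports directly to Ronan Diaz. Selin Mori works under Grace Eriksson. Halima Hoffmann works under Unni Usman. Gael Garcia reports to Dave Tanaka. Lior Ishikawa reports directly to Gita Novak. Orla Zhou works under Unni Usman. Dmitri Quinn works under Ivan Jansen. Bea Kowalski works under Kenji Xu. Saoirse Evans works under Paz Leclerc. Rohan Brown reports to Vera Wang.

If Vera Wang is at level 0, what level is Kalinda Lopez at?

Chain from Kalinda Lopez up to Vera Wang: Kalinda Lopez → Orla Zhou → Unni Usman → Vera Wang. That is 3 steps up, so Kalinda Lopez is 3 levels below Vera Wang.

3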